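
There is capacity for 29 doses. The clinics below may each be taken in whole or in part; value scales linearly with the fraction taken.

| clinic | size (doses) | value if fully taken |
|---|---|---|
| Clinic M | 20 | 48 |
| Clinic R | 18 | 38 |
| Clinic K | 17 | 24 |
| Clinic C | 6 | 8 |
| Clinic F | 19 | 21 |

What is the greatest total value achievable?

Rank by value-to-size ratio: Clinic M 48/20≈2.4, Clinic R 38/18≈2.11, Clinic K 24/17≈1.41, Clinic C 8/6≈1.33, Clinic F 21/19≈1.11.
All 20 doses of Clinic M fit (value 48) → 9 remain.
Only 9 doses remain; take 9/18 of Clinic R for value 38×9/18 = 19.
Total value = 67.

67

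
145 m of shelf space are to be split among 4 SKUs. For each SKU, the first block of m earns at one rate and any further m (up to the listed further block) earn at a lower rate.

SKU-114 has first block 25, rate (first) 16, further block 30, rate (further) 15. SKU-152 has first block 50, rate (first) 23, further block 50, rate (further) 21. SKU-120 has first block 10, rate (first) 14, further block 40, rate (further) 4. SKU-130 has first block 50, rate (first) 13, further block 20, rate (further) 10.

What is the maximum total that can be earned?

Rank every tier by rate: SKU-152/T1 23 > SKU-152/T2 21 > SKU-114/T1 16 > SKU-114/T2 15 > SKU-120/T1 14 > SKU-130/T1 13 > SKU-130/T2 10 > SKU-120/T2 4.
Fill SKU-152 T1 block (50 at 23) → 95 left.
SKU-152 T2 at 21: fill all 50 → 45 left.
SKU-114/T1 (16): +25 → 20 left.
SKU-114/T2: +20 of 30 at 15; pool empty.
Total = 23×50 + 21×50 + 16×25 + 15×20 = 2900.

2900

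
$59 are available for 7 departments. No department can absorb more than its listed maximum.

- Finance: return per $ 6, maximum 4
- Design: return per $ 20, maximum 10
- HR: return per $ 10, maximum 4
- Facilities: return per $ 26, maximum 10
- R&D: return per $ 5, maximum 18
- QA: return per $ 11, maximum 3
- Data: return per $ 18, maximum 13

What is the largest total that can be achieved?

Rank by return per $: Facilities 26 > Design 20 > Data 18 > QA 11 > HR 10 > Finance 6 > R&D 5.
Facilities takes 10 to reach its cap of 10 ; 49 left.
Design: +10 to 10 (cap) ; 39 left.
Data: +13 to 13 (cap) ; 26 left.
QA: +3 to 3 (cap) ; 23 left.
Give HR 4 to hit its cap of 4 ; 19 left.
Give Finance 4 to hit its cap of 4 ; 15 left.
Only 15 left; R&D takes them to reach 15.
Total = 6×4 + 20×10 + 10×4 + 26×10 + 5×15 + 11×3 + 18×13 = 866.

866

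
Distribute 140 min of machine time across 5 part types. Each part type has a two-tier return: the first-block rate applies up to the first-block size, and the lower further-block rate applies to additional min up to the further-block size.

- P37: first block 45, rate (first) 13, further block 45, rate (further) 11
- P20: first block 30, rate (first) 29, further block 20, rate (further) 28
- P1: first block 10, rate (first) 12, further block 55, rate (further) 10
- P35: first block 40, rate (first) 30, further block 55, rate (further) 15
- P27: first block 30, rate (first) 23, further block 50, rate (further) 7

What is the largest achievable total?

Treat each block as its own option and order by rate: P35/first 30 > P20/first 29 > P20/second 28 > P27/first 23 > P35/second 15 > P37/first 13 > P1/first 12 > P37/second 11 > P1/second 10 > P27/second 7.
P35/first (30): +40 ; 100 left.
P20/first (29): +30 ; 70 left.
P20/second (28): +20 ; 50 left.
P27/first (23): +30 ; 20 left.
P35 second at 15: only 20 left, fill 20.
Total = 30×40 + 29×30 + 28×20 + 23×30 + 15×20 = 3620.

3620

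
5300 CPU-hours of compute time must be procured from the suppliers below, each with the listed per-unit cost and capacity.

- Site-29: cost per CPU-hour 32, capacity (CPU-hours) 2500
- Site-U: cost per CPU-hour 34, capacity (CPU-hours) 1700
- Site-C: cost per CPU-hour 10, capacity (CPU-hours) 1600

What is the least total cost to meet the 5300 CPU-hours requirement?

136800

Use suppliers in increasing cost order.
Site-C at 10: take all 1600 CPU-hours ; 3700 still needed.
Take 2500 from Site-29 at 32 ; need 1200 more.
Site-U at 34: take 1200 of its 1700 ; requirement met.
Cost = 1600×10 + 2500×32 + 1200×34 = 136800.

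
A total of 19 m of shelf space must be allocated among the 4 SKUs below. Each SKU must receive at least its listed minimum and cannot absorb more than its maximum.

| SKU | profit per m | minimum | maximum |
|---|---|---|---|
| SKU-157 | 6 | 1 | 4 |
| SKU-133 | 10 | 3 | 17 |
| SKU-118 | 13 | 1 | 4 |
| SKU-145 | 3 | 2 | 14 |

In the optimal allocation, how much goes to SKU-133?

12

Meeting every minimum uses 1+3+1+2 = 7 m, leaving 12.
Order the SKUs by profit per m: SKU-118 13 > SKU-133 10 > SKU-157 6 > SKU-145 3.
Give SKU-118 3 more to hit its cap of 4 — 9 left.
SKU-133: +9 (room for 14) → 12. Pool exhausted.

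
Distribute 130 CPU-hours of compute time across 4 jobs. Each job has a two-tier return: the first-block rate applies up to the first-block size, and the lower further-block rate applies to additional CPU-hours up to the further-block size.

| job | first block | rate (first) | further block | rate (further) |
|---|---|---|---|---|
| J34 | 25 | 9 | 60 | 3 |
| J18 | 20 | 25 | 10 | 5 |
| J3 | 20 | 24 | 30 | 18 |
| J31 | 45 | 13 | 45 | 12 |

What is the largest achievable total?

2285

Rank every tier by rate: J18/first 25 > J3/first 24 > J3/second 18 > J31/first 13 > J31/second 12 > J34/first 9 > J18/second 5 > J34/second 3.
J18/first (25): +20 — 110 left.
J3/first (24): +20 — 90 left.
Fill J3 second block (30 at 18) — 60 left.
J31/first (13): +45 — 15 left.
15 remain; put them into J31 second at 12.
Total = 25×20 + 24×20 + 18×30 + 13×45 + 12×15 = 2285.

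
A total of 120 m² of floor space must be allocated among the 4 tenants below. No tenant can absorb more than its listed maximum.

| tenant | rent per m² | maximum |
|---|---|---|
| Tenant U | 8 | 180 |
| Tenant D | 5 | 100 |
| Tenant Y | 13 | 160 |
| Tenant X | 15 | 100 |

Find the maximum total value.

Highest rent per m² first: Tenant X 15 > Tenant Y 13 > Tenant U 8 > Tenant D 5.
Tenant X takes 100 to reach its cap of 100 ; 20 left.
Tenant Y has room for 160 but only 20 remain, so it gets 20.
Total = 13×20 + 15×100 = 1760.

1760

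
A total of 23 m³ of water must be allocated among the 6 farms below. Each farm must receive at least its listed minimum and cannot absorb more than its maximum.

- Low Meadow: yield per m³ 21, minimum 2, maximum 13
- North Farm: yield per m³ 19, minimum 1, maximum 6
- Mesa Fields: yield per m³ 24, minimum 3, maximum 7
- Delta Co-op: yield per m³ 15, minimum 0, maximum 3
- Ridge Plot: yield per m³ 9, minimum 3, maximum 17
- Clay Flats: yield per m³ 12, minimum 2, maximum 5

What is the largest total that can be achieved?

448

Meeting every minimum uses 2+1+3+0+3+2 = 11 m³, leaving 12.
Order the farms by yield per m³: Mesa Fields 24 > Low Meadow 21 > North Farm 19 > Delta Co-op 15 > Clay Flats 12 > Ridge Plot 9.
Mesa Fields: +4 to 7 (cap) — 8 left.
Low Meadow has room for 11 more but only 8 remain, so it gets 10.
Total = 21×10 + 19×1 + 24×7 + 9×3 + 12×2 = 448.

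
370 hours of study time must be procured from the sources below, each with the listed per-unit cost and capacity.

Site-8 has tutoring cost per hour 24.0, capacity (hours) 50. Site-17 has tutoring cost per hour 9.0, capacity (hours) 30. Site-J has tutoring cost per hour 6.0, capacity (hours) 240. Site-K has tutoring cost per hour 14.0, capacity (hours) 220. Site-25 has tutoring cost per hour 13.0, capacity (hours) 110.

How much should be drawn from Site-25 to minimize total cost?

Fill from the cheapest source first.
Site-J (6.0): use full 240 → 130 hours to go.
Site-17 (9.0): use full 30 → 100 hours to go.
Site-25 (13.0): take the remaining 100 → done.
Site-K, Site-8: unused.

100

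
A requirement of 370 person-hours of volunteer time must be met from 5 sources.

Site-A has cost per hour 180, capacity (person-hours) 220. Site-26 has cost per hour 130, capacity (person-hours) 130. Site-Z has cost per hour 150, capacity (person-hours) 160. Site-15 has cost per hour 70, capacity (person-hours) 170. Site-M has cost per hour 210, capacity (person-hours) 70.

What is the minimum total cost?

Use sources in increasing cost order.
Site-15 (70): use full 170 — 200 person-hours to go.
Site-26 (130): use full 130 — 70 person-hours to go.
Take 70 from Site-Z at 150 to finish.
Site-A, Site-M: unused.
Cost = 170×70 + 130×130 + 70×150 = 39300.

39300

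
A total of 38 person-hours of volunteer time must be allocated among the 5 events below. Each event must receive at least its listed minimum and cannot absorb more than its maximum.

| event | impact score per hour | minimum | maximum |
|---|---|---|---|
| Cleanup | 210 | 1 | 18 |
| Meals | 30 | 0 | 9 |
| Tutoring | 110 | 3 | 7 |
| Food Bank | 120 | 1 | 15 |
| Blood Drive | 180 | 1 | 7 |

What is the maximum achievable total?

6570

Meeting every minimum uses 1+0+3+1+1 = 6 person-hours, leaving 32.
Rank by impact score per hour: Cleanup 210 > Blood Drive 180 > Food Bank 120 > Tutoring 110 > Meals 30.
Cleanup: +17 to 18 (cap) → 15 left.
Give Blood Drive 6 more to hit its cap of 7 → 9 left.
Food Bank: +9 (room for 14) → 10. Pool exhausted.
Total = 210×18 + 110×3 + 120×10 + 180×7 = 6570.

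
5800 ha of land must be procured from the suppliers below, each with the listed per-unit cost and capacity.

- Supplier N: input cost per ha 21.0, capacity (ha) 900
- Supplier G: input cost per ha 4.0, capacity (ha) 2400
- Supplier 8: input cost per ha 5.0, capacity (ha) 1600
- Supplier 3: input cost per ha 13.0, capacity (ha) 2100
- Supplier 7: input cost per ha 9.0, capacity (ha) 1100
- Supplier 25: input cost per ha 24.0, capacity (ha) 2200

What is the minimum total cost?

36600

Fill from the cheapest supplier first.
Supplier G at 4.0: take all 2400 ha → 3400 still needed.
Supplier 8 (5.0): use full 1600 → 1800 ha to go.
Supplier 7 (9.0): use full 1100 → 700 ha to go.
Take 700 from Supplier 3 at 13.0 to finish.
Supplier N, Supplier 25: unused.
Cost = 2400×4.0 + 1600×5.0 + 1100×9.0 + 700×13.0 = 36600.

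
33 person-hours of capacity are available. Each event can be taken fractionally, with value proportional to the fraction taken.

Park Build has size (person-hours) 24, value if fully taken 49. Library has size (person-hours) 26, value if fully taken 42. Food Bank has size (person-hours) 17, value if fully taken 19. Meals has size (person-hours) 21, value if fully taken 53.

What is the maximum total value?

Rank by value-to-size ratio: Meals 53/21≈2.52, Park Build 49/24≈2.04, Library 42/26≈1.62, Food Bank 19/17≈1.12.
All 21 person-hours of Meals fit (value 53) ; 12 remain.
Fill the last 12 person-hours with part of Park Build: 12/24 of it earns 24.5.
Total value = 77.5.

77.5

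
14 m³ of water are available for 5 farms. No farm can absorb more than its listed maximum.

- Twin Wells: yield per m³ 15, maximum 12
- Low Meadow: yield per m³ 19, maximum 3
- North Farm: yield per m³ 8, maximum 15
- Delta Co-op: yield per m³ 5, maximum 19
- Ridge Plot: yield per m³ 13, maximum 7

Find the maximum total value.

222

Order the farms by yield per m³: Low Meadow 19 > Twin Wells 15 > Ridge Plot 13 > North Farm 8 > Delta Co-op 5.
Low Meadow takes 3 to reach its cap of 3 ; 11 left.
Twin Wells: +11 (room for 12) → 11. Pool exhausted.
Total = 15×11 + 19×3 = 222.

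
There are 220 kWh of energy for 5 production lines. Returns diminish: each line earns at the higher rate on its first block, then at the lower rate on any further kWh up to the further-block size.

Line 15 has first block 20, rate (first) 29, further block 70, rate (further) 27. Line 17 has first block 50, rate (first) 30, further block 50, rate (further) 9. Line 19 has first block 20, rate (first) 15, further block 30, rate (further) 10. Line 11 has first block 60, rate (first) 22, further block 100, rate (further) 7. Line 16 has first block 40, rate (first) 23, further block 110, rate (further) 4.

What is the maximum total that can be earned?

5770

Rank every tier by rate: Line 17/tier1 30 > Line 15/tier1 29 > Line 15/tier2 27 > Line 16/tier1 23 > Line 11/tier1 22 > Line 19/tier1 15 > Line 19/tier2 10 > Line 17/tier2 9 > Line 11/tier2 7 > Line 16/tier2 4.
Line 17 tier1 at 30: fill all 50 → 170 left.
Line 15 tier1 at 29: fill all 20 → 150 left.
Fill Line 15 tier2 block (70 at 27) → 80 left.
Line 16/tier1 (23): +40 → 40 left.
40 remain; put them into Line 11 tier1 at 22.
Total = 30×50 + 29×20 + 27×70 + 23×40 + 22×40 = 5770.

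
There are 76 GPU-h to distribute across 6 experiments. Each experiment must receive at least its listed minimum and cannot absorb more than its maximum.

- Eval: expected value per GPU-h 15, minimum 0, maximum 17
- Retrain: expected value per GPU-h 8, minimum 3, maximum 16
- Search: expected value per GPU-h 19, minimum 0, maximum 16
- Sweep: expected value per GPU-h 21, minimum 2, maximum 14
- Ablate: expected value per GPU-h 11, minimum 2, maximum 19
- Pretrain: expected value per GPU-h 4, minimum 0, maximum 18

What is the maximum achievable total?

1142

Meeting every minimum uses 0+3+0+2+2+0 = 7 GPU-h, leaving 69.
Highest expected value per GPU-h first: Sweep 21 > Search 19 > Eval 15 > Ablate 11 > Retrain 8 > Pretrain 4.
Sweep takes 12 more to reach its cap of 14 → 57 left.
Search: +16 to 16 (cap) → 41 left.
Give Eval 17 more to hit its cap of 17 → 24 left.
Ablate takes 17 more to reach its cap of 19 → 7 left.
Retrain: +7 (room for 13) → 10. Pool exhausted.
Total = 15×17 + 8×10 + 19×16 + 21×14 + 11×19 = 1142.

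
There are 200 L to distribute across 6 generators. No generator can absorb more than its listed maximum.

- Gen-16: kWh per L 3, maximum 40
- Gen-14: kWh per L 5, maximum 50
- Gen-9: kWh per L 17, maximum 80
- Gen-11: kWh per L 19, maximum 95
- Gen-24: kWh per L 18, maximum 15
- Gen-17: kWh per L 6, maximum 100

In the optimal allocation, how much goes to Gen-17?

10

Order the generators by kWh per L: Gen-11 19 > Gen-24 18 > Gen-9 17 > Gen-17 6 > Gen-14 5 > Gen-16 3.
Give Gen-11 95 to hit its cap of 95 ; 105 left.
Gen-24 takes 15 to reach its cap of 15 ; 90 left.
Gen-9 takes 80 to reach its cap of 80 ; 10 left.
Gen-17: +10 (room for 100) → 10. Pool exhausted.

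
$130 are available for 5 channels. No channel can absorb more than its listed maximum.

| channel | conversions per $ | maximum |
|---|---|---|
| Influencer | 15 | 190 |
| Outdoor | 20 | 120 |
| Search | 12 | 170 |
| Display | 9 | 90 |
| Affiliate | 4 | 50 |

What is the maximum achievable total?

Rank by conversions per $: Outdoor 20 > Influencer 15 > Search 12 > Display 9 > Affiliate 4.
Outdoor: +120 to 120 (cap) → 10 left.
Only 10 left; Influencer takes them to reach 10.
Total = 15×10 + 20×120 = 2550.

2550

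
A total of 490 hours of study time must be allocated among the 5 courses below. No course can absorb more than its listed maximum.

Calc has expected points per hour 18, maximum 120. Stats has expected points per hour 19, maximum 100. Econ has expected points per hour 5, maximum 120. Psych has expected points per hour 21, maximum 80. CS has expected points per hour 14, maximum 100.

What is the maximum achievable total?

Highest expected points per hour first: Psych 21 > Stats 19 > Calc 18 > CS 14 > Econ 5.
Psych takes 80 to reach its cap of 80 — 410 left.
Stats: +100 to 100 (cap) — 310 left.
Calc: +120 to 120 (cap) — 190 left.
Give CS 100 to hit its cap of 100 — 90 left.
Econ has room for 120 but only 90 remain, so it gets 90.
Total = 18×120 + 19×100 + 5×90 + 21×80 + 14×100 = 7590.

7590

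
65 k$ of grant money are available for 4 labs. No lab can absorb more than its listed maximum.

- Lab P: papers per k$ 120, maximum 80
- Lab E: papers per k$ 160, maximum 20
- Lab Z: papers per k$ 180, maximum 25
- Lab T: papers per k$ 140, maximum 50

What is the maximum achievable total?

Highest papers per k$ first: Lab Z 180 > Lab E 160 > Lab T 140 > Lab P 120.
Give Lab Z 25 to hit its cap of 25 ; 40 left.
Lab E takes 20 to reach its cap of 20 ; 20 left.
Lab T: +20 (room for 50) → 20. Pool exhausted.
Total = 160×20 + 180×25 + 140×20 = 10500.

10500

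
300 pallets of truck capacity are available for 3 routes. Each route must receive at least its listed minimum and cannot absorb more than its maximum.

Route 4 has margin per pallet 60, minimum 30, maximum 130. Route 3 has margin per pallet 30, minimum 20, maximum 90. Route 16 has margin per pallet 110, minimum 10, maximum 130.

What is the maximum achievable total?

Meeting every minimum uses 30+20+10 = 60 pallets, leaving 240.
Highest margin per pallet first: Route 16 110 > Route 4 60 > Route 3 30.
Route 16 takes 120 more to reach its cap of 130 → 120 left.
Give Route 4 100 more to hit its cap of 130 → 20 left.
Only 20 left; Route 3 takes them to reach 40.
Total = 60×130 + 30×40 + 110×130 = 23300.

23300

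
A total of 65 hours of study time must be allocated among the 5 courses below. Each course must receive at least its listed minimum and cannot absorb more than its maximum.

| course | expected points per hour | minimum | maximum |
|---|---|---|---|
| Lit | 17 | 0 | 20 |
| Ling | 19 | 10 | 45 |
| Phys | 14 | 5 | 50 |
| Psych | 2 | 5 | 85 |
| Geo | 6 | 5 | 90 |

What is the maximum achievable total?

1050

Meeting every minimum uses 0+10+5+5+5 = 25 hours, leaving 40.
Rank by expected points per hour: Ling 19 > Lit 17 > Phys 14 > Geo 6 > Psych 2.
Ling: +35 to 45 (cap) ; 5 left.
Lit has room for 20 more but only 5 remain, so it gets 5.
Total = 17×5 + 19×45 + 14×5 + 2×5 + 6×5 = 1050.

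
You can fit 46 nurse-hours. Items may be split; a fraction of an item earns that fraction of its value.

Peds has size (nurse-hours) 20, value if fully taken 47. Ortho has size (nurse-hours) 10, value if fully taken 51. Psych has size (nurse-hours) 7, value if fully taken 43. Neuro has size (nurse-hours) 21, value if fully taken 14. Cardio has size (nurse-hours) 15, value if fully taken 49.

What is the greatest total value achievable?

175.9

Best value per unit of size first: Psych 43/7≈6.14, Ortho 51/10≈5.1, Cardio 49/15≈3.27, Peds 47/20≈2.35, Neuro 14/21≈0.667.
Psych: take in full, 7 nurse-hours for value 43 → 39 left.
All 10 nurse-hours of Ortho fit (value 51) → 29 remain.
All 15 nurse-hours of Cardio fit (value 49) → 14 remain.
Fill the last 14 nurse-hours with part of Peds: 14/20 of it earns 32.9.
Total value = 175.9.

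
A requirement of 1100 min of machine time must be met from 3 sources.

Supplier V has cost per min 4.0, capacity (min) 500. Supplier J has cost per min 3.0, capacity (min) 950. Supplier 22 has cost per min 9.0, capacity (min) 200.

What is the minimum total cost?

3450

Fill from the cheapest source first.
Supplier J (3.0): use full 950 → 150 min to go.
Supplier V at 4.0: take 150 of its 500 → requirement met.
Supplier 22: unused.
Cost = 950×3.0 + 150×4.0 = 3450.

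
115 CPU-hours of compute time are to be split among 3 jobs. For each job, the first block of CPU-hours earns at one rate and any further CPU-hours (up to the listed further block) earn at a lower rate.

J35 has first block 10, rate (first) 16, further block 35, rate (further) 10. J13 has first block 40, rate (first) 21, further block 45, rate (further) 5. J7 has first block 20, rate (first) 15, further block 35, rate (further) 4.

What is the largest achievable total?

1700

Rank every tier by rate: J13/tier1 21 > J35/tier1 16 > J7/tier1 15 > J35/tier2 10 > J13/tier2 5 > J7/tier2 4.
J13 tier1 at 21: fill all 40 ; 75 left.
J35/tier1 (16): +10 ; 65 left.
Fill J7 tier1 block (20 at 15) ; 45 left.
J35 tier2 at 10: fill all 35 ; 10 left.
10 remain; put them into J13 tier2 at 5.
Total = 21×40 + 16×10 + 15×20 + 10×35 + 5×10 = 1700.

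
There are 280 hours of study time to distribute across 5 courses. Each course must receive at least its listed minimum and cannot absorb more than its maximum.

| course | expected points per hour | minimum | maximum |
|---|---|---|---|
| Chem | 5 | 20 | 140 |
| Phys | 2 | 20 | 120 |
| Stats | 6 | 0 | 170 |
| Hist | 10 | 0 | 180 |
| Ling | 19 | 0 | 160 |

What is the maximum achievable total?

3980

Meeting every minimum uses 20+20+0+0+0 = 40 hours, leaving 240.
Rank by expected points per hour: Ling 19 > Hist 10 > Stats 6 > Chem 5 > Phys 2.
Ling takes 160 more to reach its cap of 160 ; 80 left.
Hist: +80 (room for 180) → 80. Pool exhausted.
Total = 5×20 + 2×20 + 10×80 + 19×160 = 3980.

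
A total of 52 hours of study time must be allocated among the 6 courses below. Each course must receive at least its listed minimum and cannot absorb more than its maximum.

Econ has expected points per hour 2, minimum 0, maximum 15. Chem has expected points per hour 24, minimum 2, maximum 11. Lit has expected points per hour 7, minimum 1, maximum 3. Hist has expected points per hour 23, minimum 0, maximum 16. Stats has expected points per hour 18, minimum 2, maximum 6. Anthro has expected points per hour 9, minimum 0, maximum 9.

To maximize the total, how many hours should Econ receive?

Meeting every minimum uses 0+2+1+0+2+0 = 5 hours, leaving 47.
Rank by expected points per hour: Chem 24 > Hist 23 > Stats 18 > Anthro 9 > Lit 7 > Econ 2.
Give Chem 9 more to hit its cap of 11 ; 38 left.
Hist takes 16 more to reach its cap of 16 ; 22 left.
Give Stats 4 more to hit its cap of 6 ; 18 left.
Anthro takes 9 more to reach its cap of 9 ; 9 left.
Lit: +2 to 3 (cap) ; 7 left.
Econ has room for 15 more but only 7 remain, so it gets 7.

7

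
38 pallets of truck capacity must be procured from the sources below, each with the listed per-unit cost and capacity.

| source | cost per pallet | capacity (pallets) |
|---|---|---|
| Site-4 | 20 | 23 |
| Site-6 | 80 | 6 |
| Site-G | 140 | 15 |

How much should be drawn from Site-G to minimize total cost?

9

Cheapest first:
Take 23 from Site-4 at 20 → need 15 more.
Site-6 (80): use full 6 → 9 pallets to go.
Take 9 from Site-G at 140 to finish.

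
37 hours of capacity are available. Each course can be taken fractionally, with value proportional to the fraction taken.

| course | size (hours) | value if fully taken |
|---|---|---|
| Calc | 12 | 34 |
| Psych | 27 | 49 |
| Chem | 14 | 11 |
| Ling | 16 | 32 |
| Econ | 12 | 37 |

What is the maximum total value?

Sort by value density: Econ 37/12≈3.08, Calc 34/12≈2.83, Ling 32/16≈2, Psych 49/27≈1.81, Chem 11/14≈0.786.
All 12 hours of Econ fit (value 37) → 25 remain.
All 12 hours of Calc fit (value 34) → 13 remain.
Fill the last 13 hours with part of Ling: 13/16 of it earns 26.
Total value = 97.

97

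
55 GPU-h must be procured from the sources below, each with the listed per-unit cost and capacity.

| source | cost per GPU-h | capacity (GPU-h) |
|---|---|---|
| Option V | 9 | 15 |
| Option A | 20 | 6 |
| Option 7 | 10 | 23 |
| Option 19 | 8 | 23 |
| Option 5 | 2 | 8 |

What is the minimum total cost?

Cheapest first:
Take 8 from Option 5 at 2 ; need 47 more.
Option 19 (8): use full 23 ; 24 GPU-h to go.
Option V at 9: take all 15 GPU-h ; 9 still needed.
Option 7 (10): take the remaining 9 ; done.
Option A: unused.
Cost = 8×2 + 23×8 + 15×9 + 9×10 = 425.

425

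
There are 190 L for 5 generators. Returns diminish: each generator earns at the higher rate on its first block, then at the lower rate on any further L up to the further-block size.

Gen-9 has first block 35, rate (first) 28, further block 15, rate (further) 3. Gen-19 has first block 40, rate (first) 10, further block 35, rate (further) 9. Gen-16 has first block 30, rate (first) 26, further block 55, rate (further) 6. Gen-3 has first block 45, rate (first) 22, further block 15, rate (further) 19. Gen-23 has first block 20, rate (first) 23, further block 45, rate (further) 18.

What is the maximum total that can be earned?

Rank every tier by rate: Gen-9/T1 28 > Gen-16/T1 26 > Gen-23/T1 23 > Gen-3/T1 22 > Gen-3/T2 19 > Gen-23/T2 18 > Gen-19/T1 10 > Gen-19/T2 9 > Gen-16/T2 6 > Gen-9/T2 3.
Gen-9/T1 (28): +35 ; 155 left.
Fill Gen-16 T1 block (30 at 26) ; 125 left.
Fill Gen-23 T1 block (20 at 23) ; 105 left.
Gen-3 T1 at 22: fill all 45 ; 60 left.
Fill Gen-3 T2 block (15 at 19) ; 45 left.
Gen-23 T2 at 18: fill all 45 ; 0 left.
Total = 28×35 + 26×30 + 23×20 + 22×45 + 19×15 + 18×45 = 4305.

4305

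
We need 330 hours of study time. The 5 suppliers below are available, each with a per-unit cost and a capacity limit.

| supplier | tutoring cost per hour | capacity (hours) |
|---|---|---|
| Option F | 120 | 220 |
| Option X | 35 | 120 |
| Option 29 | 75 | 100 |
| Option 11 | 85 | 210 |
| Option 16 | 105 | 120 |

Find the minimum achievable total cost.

21050

Cheapest first:
Option X (35): use full 120 ; 210 hours to go.
Take 100 from Option 29 at 75 ; need 110 more.
Take 110 from Option 11 at 85 to finish.
Option 16, Option F: unused.
Cost = 120×35 + 100×75 + 110×85 = 21050.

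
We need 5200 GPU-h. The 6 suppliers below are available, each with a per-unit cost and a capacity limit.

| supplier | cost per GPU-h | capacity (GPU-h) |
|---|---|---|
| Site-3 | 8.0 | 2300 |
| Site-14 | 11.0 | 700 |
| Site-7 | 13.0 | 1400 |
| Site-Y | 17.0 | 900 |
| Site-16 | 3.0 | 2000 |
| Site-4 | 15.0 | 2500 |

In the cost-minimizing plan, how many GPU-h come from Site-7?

200

Use suppliers in increasing cost order.
Take 2000 from Site-16 at 3.0 ; need 3200 more.
Site-3 (8.0): use full 2300 ; 900 GPU-h to go.
Site-14 at 11.0: take all 700 GPU-h ; 200 still needed.
Site-7 at 13.0: take 200 of its 1400 ; requirement met.
Site-4, Site-Y: unused.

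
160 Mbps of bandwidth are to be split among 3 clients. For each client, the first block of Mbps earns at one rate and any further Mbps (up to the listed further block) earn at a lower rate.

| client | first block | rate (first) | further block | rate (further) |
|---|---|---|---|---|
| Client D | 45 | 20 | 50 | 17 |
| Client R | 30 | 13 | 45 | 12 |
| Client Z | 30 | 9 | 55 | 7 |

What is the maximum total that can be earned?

Order all 6 blocks by rate: Client D/T1 20 > Client D/T2 17 > Client R/T1 13 > Client R/T2 12 > Client Z/T1 9 > Client Z/T2 7.
Client D/T1 (20): +45 → 115 left.
Client D/T2 (17): +50 → 65 left.
Client R T1 at 13: fill all 30 → 35 left.
Client R T2 at 12: only 35 left, fill 35.
Total = 20×45 + 17×50 + 13×30 + 12×35 = 2560.

2560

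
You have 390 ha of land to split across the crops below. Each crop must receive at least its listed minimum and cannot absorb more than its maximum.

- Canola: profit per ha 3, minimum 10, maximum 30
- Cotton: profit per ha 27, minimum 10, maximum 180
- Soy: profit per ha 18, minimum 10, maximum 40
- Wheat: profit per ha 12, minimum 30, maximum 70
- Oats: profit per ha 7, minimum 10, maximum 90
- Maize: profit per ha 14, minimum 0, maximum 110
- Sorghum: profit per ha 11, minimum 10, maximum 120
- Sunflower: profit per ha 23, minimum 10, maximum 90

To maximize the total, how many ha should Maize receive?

20

Meeting every minimum uses 10+10+10+30+10+0+10+10 = 90 ha, leaving 300.
Highest profit per ha first: Cotton 27 > Sunflower 23 > Soy 18 > Maize 14 > Wheat 12 > Sorghum 11 > Oats 7 > Canola 3.
Cotton takes 170 more to reach its cap of 180 — 130 left.
Give Sunflower 80 more to hit its cap of 90 — 50 left.
Soy takes 30 more to reach its cap of 40 — 20 left.
Maize has room for 110 more but only 20 remain, so it gets 20.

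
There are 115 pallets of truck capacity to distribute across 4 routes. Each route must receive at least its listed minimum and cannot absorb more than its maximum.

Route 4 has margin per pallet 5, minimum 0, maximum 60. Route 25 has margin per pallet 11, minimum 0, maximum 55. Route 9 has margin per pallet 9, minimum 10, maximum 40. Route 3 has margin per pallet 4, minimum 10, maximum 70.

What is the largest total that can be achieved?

Meeting every minimum uses 0+0+10+10 = 20 pallets, leaving 95.
Rank by margin per pallet: Route 25 11 > Route 9 9 > Route 4 5 > Route 3 4.
Route 25: +55 to 55 (cap) ; 40 left.
Give Route 9 30 more to hit its cap of 40 ; 10 left.
Route 4 has room for 60 more but only 10 remain, so it gets 10.
Total = 5×10 + 11×55 + 9×40 + 4×10 = 1055.

1055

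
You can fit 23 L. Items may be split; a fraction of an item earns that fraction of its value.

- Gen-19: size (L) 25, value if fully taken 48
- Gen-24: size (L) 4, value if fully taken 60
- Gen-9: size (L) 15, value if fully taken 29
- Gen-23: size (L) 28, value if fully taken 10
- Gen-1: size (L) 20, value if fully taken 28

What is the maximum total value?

96.68

Best value per unit of size first: Gen-24 60/4≈15, Gen-9 29/15≈1.93, Gen-19 48/25≈1.92, Gen-1 28/20≈1.4, Gen-23 10/28≈0.357.
Gen-24: take in full, 4 L for value 60 → 19 left.
All 15 L of Gen-9 fit (value 29) → 4 remain.
4 L left: a 4/25 share of Gen-19 gives 48×4/25 = 7.68.
Total value = 96.68.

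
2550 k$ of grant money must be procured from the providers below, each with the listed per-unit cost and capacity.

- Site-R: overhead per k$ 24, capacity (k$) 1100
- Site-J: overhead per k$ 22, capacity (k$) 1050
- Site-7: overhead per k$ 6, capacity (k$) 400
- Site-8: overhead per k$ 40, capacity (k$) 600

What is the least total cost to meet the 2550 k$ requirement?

51900

Fill from the cheapest provider first.
Site-7 (6): use full 400 — 2150 k$ to go.
Take 1050 from Site-J at 22 — need 1100 more.
Take 1100 from Site-R at 24 — need 0 more.
Site-8: unused.
Cost = 400×6 + 1050×22 + 1100×24 = 51900.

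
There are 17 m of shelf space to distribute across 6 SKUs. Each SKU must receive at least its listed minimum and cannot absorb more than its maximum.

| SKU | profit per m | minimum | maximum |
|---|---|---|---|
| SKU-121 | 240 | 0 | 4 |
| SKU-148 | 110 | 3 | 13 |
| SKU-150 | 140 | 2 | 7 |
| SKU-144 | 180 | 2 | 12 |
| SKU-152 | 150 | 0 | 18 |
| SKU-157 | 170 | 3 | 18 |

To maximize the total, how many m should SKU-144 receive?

5

Meeting every minimum uses 0+3+2+2+0+3 = 10 m, leaving 7.
Rank by profit per m: SKU-121 240 > SKU-144 180 > SKU-157 170 > SKU-152 150 > SKU-150 140 > SKU-148 110.
Give SKU-121 4 more to hit its cap of 4 — 3 left.
SKU-144 has room for 10 more but only 3 remain, so it gets 5.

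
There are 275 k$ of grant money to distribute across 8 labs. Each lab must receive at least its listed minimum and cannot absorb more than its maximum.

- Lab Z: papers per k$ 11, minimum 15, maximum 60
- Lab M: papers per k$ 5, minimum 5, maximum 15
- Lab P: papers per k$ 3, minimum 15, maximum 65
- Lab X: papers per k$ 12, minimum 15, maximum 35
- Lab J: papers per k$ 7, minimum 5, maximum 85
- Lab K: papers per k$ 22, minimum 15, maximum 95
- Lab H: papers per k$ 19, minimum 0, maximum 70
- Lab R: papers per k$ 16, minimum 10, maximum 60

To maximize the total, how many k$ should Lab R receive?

55

Meeting every minimum uses 15+5+15+15+5+15+0+10 = 80 k$, leaving 195.
Order the labs by papers per k$: Lab K 22 > Lab H 19 > Lab R 16 > Lab X 12 > Lab Z 11 > Lab J 7 > Lab M 5 > Lab P 3.
Lab K: +80 to 95 (cap) — 115 left.
Give Lab H 70 more to hit its cap of 70 — 45 left.
Lab R has room for 50 more but only 45 remain, so it gets 55.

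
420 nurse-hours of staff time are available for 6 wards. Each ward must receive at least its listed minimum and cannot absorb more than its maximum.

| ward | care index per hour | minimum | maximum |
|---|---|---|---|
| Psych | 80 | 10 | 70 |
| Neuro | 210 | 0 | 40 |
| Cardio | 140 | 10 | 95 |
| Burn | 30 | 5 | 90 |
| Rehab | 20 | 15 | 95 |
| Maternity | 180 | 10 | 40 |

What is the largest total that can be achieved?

Meeting every minimum uses 10+0+10+5+15+10 = 50 nurse-hours, leaving 370.
Order the wards by care index per hour: Neuro 210 > Maternity 180 > Cardio 140 > Psych 80 > Burn 30 > Rehab 20.
Neuro: +40 to 40 (cap) — 330 left.
Maternity takes 30 more to reach its cap of 40 — 300 left.
Cardio takes 85 more to reach its cap of 95 — 215 left.
Give Psych 60 more to hit its cap of 70 — 155 left.
Give Burn 85 more to hit its cap of 90 — 70 left.
Rehab has room for 80 more but only 70 remain, so it gets 85.
Total = 80×70 + 210×40 + 140×95 + 30×90 + 20×85 + 180×40 = 38900.

38900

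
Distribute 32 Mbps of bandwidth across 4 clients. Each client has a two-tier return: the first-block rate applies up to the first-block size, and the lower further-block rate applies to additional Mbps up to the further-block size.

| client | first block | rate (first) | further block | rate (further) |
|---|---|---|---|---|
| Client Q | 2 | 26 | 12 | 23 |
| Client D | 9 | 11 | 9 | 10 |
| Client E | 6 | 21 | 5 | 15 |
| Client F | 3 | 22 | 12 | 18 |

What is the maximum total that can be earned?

682

Order all 8 blocks by rate: Client Q/T1 26 > Client Q/T2 23 > Client F/T1 22 > Client E/T1 21 > Client F/T2 18 > Client E/T2 15 > Client D/T1 11 > Client D/T2 10.
Client Q/T1 (26): +2 → 30 left.
Client Q/T2 (23): +12 → 18 left.
Fill Client F T1 block (3 at 22) → 15 left.
Client E T1 at 21: fill all 6 → 9 left.
9 remain; put them into Client F T2 at 18.
Total = 26×2 + 23×12 + 22×3 + 21×6 + 18×9 = 682.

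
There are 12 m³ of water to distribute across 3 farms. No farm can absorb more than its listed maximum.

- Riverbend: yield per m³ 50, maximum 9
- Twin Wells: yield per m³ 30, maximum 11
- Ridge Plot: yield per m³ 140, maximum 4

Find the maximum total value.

Highest yield per m³ first: Ridge Plot 140 > Riverbend 50 > Twin Wells 30.
Give Ridge Plot 4 to hit its cap of 4 → 8 left.
Only 8 left; Riverbend takes them to reach 8.
Total = 50×8 + 140×4 = 960.

960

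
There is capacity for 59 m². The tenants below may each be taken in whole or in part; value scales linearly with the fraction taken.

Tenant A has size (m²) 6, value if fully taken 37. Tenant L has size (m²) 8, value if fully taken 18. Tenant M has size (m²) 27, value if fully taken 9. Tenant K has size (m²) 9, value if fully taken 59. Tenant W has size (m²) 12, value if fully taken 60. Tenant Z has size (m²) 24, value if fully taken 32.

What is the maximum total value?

206

Sort by value density: Tenant K 59/9≈6.56, Tenant A 37/6≈6.17, Tenant W 60/12≈5, Tenant L 18/8≈2.25, Tenant Z 32/24≈1.33, Tenant M 9/27≈0.333.
Take all of Tenant K (9 m², value 59) → 50 m² left.
All 6 m² of Tenant A fit (value 37) → 44 remain.
Take all of Tenant W (12 m², value 60) → 32 m² left.
Take all of Tenant L (8 m², value 18) → 24 m² left.
Tenant Z: take in full, 24 m² for value 32 → 0 left.
Total value = 206.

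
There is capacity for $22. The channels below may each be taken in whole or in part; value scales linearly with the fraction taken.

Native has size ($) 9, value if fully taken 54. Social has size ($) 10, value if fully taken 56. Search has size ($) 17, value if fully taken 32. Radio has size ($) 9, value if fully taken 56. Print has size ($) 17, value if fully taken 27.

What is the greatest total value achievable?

132.4

Rank by value-to-size ratio: Radio 56/9≈6.22, Native 54/9≈6, Social 56/10≈5.6, Search 32/17≈1.88, Print 27/17≈1.59.
All 9 $ of Radio fit (value 56) ; 13 remain.
Native: take in full, 9 $ for value 54 ; 4 left.
4 $ left: a 4/10 share of Social gives 56×4/10 = 22.4.
Total value = 132.4.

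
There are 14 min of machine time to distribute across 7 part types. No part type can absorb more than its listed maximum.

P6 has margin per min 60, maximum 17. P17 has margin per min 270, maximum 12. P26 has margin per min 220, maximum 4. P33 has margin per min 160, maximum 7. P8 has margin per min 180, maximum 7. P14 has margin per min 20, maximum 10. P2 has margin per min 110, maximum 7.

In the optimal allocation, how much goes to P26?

Highest margin per min first: P17 270 > P26 220 > P8 180 > P33 160 > P2 110 > P6 60 > P14 20.
P17 takes 12 to reach its cap of 12 ; 2 left.
Only 2 left; P26 takes them to reach 2.

2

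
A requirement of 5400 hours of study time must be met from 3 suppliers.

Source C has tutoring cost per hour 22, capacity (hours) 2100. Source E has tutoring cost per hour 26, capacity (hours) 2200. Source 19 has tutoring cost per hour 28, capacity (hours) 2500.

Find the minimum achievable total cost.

134200

Fill from the cheapest supplier first.
Source C at 22: take all 2100 hours → 3300 still needed.
Source E (26): use full 2200 → 1100 hours to go.
Take 1100 from Source 19 at 28 to finish.
Cost = 2100×22 + 2200×26 + 1100×28 = 134200.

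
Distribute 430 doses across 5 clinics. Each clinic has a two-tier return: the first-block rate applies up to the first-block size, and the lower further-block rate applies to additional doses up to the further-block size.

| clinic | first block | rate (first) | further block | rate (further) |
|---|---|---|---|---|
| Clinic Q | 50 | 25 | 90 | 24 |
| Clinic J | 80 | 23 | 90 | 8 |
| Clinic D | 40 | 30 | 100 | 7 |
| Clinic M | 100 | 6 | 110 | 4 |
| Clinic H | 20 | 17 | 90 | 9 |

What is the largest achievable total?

Order all 10 blocks by rate: Clinic D/first 30 > Clinic Q/first 25 > Clinic Q/second 24 > Clinic J/first 23 > Clinic H/first 17 > Clinic H/second 9 > Clinic J/second 8 > Clinic D/second 7 > Clinic M/first 6 > Clinic M/second 4.
Clinic D first at 30: fill all 40 — 390 left.
Clinic Q/first (25): +50 — 340 left.
Fill Clinic Q second block (90 at 24) — 250 left.
Clinic J/first (23): +80 — 170 left.
Clinic H/first (17): +20 — 150 left.
Clinic H second at 9: fill all 90 — 60 left.
Clinic J second at 8: only 60 left, fill 60.
Total = 30×40 + 25×50 + 24×90 + 23×80 + 17×20 + 9×90 + 8×60 = 8080.

8080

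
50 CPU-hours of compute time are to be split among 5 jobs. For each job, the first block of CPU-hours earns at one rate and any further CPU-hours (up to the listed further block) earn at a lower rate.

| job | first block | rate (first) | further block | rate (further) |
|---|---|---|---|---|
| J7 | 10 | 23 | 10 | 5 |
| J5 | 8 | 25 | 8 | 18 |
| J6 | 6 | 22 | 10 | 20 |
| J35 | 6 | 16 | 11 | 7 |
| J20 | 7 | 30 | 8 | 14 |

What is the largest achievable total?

1132

Rank every tier by rate: J20/T1 30 > J5/T1 25 > J7/T1 23 > J6/T1 22 > J6/T2 20 > J5/T2 18 > J35/T1 16 > J20/T2 14 > J35/T2 7 > J7/T2 5.
Fill J20 T1 block (7 at 30) ; 43 left.
J5/T1 (25): +8 ; 35 left.
Fill J7 T1 block (10 at 23) ; 25 left.
J6/T1 (22): +6 ; 19 left.
Fill J6 T2 block (10 at 20) ; 9 left.
Fill J5 T2 block (8 at 18) ; 1 left.
J35 T1 at 16: only 1 left, fill 1.
Total = 30×7 + 25×8 + 23×10 + 22×6 + 20×10 + 18×8 + 16×1 = 1132.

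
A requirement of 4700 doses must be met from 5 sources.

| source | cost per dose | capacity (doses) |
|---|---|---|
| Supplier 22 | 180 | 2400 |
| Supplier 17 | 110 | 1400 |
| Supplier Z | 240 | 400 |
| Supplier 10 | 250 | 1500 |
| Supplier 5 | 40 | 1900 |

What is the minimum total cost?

Fill from the cheapest source first.
Supplier 5 (40): use full 1900 — 2800 doses to go.
Supplier 17 (110): use full 1400 — 1400 doses to go.
Supplier 22 at 180: take 1400 of its 2400 — requirement met.
Supplier Z, Supplier 10: unused.
Cost = 1900×40 + 1400×110 + 1400×180 = 482000.

482000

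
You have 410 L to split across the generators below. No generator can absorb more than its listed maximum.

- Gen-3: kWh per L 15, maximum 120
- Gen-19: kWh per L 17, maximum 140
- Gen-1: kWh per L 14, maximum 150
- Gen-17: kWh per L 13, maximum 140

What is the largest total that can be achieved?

6280

Rank by kWh per L: Gen-19 17 > Gen-3 15 > Gen-1 14 > Gen-17 13.
Gen-19: +140 to 140 (cap) — 270 left.
Gen-3 takes 120 to reach its cap of 120 — 150 left.
Gen-1 takes 150 to reach its cap of 150 — 0 left.
Total = 15×120 + 17×140 + 14×150 = 6280.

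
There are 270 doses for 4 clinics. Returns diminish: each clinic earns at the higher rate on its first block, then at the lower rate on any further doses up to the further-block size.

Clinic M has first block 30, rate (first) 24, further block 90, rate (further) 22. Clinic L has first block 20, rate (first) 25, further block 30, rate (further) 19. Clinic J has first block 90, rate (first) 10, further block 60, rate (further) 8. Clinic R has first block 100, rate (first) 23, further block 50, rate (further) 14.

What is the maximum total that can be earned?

6070

Order all 8 blocks by rate: Clinic L/tier1 25 > Clinic M/tier1 24 > Clinic R/tier1 23 > Clinic M/tier2 22 > Clinic L/tier2 19 > Clinic R/tier2 14 > Clinic J/tier1 10 > Clinic J/tier2 8.
Clinic L/tier1 (25): +20 — 250 left.
Clinic M/tier1 (24): +30 — 220 left.
Clinic R tier1 at 23: fill all 100 — 120 left.
Clinic M tier2 at 22: fill all 90 — 30 left.
Clinic L tier2 at 19: fill all 30 — 0 left.
Total = 25×20 + 24×30 + 23×100 + 22×90 + 19×30 = 6070.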